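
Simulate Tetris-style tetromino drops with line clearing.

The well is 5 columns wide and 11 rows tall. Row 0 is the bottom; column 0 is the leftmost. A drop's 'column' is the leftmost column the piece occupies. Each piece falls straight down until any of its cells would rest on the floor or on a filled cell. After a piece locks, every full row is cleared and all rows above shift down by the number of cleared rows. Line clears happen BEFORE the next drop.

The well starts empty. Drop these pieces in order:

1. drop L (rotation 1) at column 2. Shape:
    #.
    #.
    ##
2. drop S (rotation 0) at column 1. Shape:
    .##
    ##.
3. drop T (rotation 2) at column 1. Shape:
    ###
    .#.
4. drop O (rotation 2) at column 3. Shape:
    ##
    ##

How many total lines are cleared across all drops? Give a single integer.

Drop 1: L rot1 at col 2 lands with bottom-row=0; cleared 0 line(s) (total 0); column heights now [0 0 3 1 0], max=3
Drop 2: S rot0 at col 1 lands with bottom-row=3; cleared 0 line(s) (total 0); column heights now [0 4 5 5 0], max=5
Drop 3: T rot2 at col 1 lands with bottom-row=5; cleared 0 line(s) (total 0); column heights now [0 7 7 7 0], max=7
Drop 4: O rot2 at col 3 lands with bottom-row=7; cleared 0 line(s) (total 0); column heights now [0 7 7 9 9], max=9

Answer: 0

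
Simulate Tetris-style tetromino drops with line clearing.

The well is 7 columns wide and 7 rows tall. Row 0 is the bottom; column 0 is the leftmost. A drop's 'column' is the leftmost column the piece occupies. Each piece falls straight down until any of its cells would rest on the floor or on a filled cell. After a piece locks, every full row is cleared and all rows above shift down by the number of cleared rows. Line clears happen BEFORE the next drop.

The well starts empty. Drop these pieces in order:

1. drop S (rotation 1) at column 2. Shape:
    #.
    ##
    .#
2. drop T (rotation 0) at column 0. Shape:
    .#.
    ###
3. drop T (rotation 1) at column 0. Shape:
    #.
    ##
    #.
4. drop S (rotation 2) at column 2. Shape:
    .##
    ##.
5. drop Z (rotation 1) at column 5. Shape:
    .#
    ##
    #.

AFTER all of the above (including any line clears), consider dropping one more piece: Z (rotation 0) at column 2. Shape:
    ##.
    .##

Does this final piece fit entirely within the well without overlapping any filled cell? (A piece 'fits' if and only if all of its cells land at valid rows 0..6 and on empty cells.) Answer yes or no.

Drop 1: S rot1 at col 2 lands with bottom-row=0; cleared 0 line(s) (total 0); column heights now [0 0 3 2 0 0 0], max=3
Drop 2: T rot0 at col 0 lands with bottom-row=3; cleared 0 line(s) (total 0); column heights now [4 5 4 2 0 0 0], max=5
Drop 3: T rot1 at col 0 lands with bottom-row=4; cleared 0 line(s) (total 0); column heights now [7 6 4 2 0 0 0], max=7
Drop 4: S rot2 at col 2 lands with bottom-row=4; cleared 0 line(s) (total 0); column heights now [7 6 5 6 6 0 0], max=7
Drop 5: Z rot1 at col 5 lands with bottom-row=0; cleared 0 line(s) (total 0); column heights now [7 6 5 6 6 2 3], max=7
Test piece Z rot0 at col 2 (width 3): heights before test = [7 6 5 6 6 2 3]; fits = False

Answer: no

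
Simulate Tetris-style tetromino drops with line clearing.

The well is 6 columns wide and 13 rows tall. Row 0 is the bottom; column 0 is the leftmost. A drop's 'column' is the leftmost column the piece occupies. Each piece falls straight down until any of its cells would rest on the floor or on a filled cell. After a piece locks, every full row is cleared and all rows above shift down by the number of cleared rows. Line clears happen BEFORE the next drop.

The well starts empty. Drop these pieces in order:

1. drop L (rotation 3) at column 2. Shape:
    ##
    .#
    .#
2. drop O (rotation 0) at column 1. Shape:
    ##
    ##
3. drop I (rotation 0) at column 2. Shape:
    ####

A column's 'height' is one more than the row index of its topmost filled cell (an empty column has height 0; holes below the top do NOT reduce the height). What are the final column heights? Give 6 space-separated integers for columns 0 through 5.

Drop 1: L rot3 at col 2 lands with bottom-row=0; cleared 0 line(s) (total 0); column heights now [0 0 3 3 0 0], max=3
Drop 2: O rot0 at col 1 lands with bottom-row=3; cleared 0 line(s) (total 0); column heights now [0 5 5 3 0 0], max=5
Drop 3: I rot0 at col 2 lands with bottom-row=5; cleared 0 line(s) (total 0); column heights now [0 5 6 6 6 6], max=6

Answer: 0 5 6 6 6 6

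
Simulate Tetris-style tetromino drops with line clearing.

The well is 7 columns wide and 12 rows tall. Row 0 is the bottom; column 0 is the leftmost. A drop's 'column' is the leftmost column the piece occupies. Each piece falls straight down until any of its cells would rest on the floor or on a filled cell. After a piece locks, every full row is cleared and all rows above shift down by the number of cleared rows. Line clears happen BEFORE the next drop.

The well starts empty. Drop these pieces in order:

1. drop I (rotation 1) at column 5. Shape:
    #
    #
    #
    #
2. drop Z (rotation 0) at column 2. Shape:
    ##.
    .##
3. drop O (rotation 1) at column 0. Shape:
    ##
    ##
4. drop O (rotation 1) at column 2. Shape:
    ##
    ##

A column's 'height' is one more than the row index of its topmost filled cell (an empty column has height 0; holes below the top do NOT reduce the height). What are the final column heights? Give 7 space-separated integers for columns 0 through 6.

Drop 1: I rot1 at col 5 lands with bottom-row=0; cleared 0 line(s) (total 0); column heights now [0 0 0 0 0 4 0], max=4
Drop 2: Z rot0 at col 2 lands with bottom-row=0; cleared 0 line(s) (total 0); column heights now [0 0 2 2 1 4 0], max=4
Drop 3: O rot1 at col 0 lands with bottom-row=0; cleared 0 line(s) (total 0); column heights now [2 2 2 2 1 4 0], max=4
Drop 4: O rot1 at col 2 lands with bottom-row=2; cleared 0 line(s) (total 0); column heights now [2 2 4 4 1 4 0], max=4

Answer: 2 2 4 4 1 4 0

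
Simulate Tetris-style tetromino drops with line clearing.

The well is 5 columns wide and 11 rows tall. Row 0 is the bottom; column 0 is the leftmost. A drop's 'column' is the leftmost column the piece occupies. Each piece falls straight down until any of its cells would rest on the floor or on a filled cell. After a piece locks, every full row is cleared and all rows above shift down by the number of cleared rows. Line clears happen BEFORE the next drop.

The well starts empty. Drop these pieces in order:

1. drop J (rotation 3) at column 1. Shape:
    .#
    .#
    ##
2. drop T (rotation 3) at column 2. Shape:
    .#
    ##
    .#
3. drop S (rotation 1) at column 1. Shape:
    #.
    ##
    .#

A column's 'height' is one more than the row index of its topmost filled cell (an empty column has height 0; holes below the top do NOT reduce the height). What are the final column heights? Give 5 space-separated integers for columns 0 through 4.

Drop 1: J rot3 at col 1 lands with bottom-row=0; cleared 0 line(s) (total 0); column heights now [0 1 3 0 0], max=3
Drop 2: T rot3 at col 2 lands with bottom-row=2; cleared 0 line(s) (total 0); column heights now [0 1 4 5 0], max=5
Drop 3: S rot1 at col 1 lands with bottom-row=4; cleared 0 line(s) (total 0); column heights now [0 7 6 5 0], max=7

Answer: 0 7 6 5 0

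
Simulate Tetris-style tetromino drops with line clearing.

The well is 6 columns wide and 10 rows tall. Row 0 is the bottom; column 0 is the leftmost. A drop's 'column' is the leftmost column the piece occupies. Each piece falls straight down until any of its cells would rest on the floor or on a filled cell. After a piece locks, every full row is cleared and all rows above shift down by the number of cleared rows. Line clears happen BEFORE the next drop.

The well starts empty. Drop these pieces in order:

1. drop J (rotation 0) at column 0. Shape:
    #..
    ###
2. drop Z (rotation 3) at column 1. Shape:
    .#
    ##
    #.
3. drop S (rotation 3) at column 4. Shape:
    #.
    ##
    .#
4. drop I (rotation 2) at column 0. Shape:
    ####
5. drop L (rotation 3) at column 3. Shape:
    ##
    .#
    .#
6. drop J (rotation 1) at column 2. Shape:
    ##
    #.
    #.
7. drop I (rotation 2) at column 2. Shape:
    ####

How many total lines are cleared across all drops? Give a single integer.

Answer: 0

Derivation:
Drop 1: J rot0 at col 0 lands with bottom-row=0; cleared 0 line(s) (total 0); column heights now [2 1 1 0 0 0], max=2
Drop 2: Z rot3 at col 1 lands with bottom-row=1; cleared 0 line(s) (total 0); column heights now [2 3 4 0 0 0], max=4
Drop 3: S rot3 at col 4 lands with bottom-row=0; cleared 0 line(s) (total 0); column heights now [2 3 4 0 3 2], max=4
Drop 4: I rot2 at col 0 lands with bottom-row=4; cleared 0 line(s) (total 0); column heights now [5 5 5 5 3 2], max=5
Drop 5: L rot3 at col 3 lands with bottom-row=3; cleared 0 line(s) (total 0); column heights now [5 5 5 6 6 2], max=6
Drop 6: J rot1 at col 2 lands with bottom-row=5; cleared 0 line(s) (total 0); column heights now [5 5 8 8 6 2], max=8
Drop 7: I rot2 at col 2 lands with bottom-row=8; cleared 0 line(s) (total 0); column heights now [5 5 9 9 9 9], max=9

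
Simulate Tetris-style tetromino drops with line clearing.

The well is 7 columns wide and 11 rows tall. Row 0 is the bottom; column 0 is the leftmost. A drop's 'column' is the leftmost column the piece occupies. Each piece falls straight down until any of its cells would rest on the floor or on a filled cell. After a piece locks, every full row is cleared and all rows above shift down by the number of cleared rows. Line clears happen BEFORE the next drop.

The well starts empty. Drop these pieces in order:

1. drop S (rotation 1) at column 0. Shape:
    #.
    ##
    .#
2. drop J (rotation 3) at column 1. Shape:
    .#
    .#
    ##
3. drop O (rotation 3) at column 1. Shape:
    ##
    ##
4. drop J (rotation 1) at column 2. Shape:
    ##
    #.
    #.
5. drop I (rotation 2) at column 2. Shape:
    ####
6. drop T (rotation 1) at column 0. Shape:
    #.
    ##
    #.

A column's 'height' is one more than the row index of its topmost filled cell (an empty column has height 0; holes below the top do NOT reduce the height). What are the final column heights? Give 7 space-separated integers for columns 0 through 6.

Drop 1: S rot1 at col 0 lands with bottom-row=0; cleared 0 line(s) (total 0); column heights now [3 2 0 0 0 0 0], max=3
Drop 2: J rot3 at col 1 lands with bottom-row=2; cleared 0 line(s) (total 0); column heights now [3 3 5 0 0 0 0], max=5
Drop 3: O rot3 at col 1 lands with bottom-row=5; cleared 0 line(s) (total 0); column heights now [3 7 7 0 0 0 0], max=7
Drop 4: J rot1 at col 2 lands with bottom-row=7; cleared 0 line(s) (total 0); column heights now [3 7 10 10 0 0 0], max=10
Drop 5: I rot2 at col 2 lands with bottom-row=10; cleared 0 line(s) (total 0); column heights now [3 7 11 11 11 11 0], max=11
Drop 6: T rot1 at col 0 lands with bottom-row=6; cleared 0 line(s) (total 0); column heights now [9 8 11 11 11 11 0], max=11

Answer: 9 8 11 11 11 11 0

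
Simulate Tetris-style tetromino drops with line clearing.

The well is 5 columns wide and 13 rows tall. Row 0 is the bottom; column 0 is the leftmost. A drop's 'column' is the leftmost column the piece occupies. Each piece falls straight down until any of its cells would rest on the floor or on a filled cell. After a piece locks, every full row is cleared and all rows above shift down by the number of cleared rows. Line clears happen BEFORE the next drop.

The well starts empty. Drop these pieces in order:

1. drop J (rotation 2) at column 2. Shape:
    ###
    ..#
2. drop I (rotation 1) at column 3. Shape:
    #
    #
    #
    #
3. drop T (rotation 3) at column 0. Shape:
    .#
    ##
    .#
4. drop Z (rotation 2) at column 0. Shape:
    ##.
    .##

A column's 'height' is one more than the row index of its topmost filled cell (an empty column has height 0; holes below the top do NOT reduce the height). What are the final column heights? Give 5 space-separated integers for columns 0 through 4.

Drop 1: J rot2 at col 2 lands with bottom-row=0; cleared 0 line(s) (total 0); column heights now [0 0 2 2 2], max=2
Drop 2: I rot1 at col 3 lands with bottom-row=2; cleared 0 line(s) (total 0); column heights now [0 0 2 6 2], max=6
Drop 3: T rot3 at col 0 lands with bottom-row=0; cleared 1 line(s) (total 1); column heights now [0 2 0 5 1], max=5
Drop 4: Z rot2 at col 0 lands with bottom-row=2; cleared 0 line(s) (total 1); column heights now [4 4 3 5 1], max=5

Answer: 4 4 3 5 1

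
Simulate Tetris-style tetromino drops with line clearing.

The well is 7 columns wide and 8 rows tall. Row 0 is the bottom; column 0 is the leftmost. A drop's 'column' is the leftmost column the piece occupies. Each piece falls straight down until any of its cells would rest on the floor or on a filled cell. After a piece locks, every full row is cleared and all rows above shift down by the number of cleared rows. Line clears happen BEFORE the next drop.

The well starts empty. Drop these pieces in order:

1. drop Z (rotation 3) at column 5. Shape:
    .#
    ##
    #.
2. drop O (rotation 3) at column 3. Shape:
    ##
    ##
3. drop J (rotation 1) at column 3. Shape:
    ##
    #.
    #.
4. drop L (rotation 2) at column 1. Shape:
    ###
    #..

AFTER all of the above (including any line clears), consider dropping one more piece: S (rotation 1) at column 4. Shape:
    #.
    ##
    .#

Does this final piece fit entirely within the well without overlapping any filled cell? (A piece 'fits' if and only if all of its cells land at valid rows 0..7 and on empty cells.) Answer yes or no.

Drop 1: Z rot3 at col 5 lands with bottom-row=0; cleared 0 line(s) (total 0); column heights now [0 0 0 0 0 2 3], max=3
Drop 2: O rot3 at col 3 lands with bottom-row=0; cleared 0 line(s) (total 0); column heights now [0 0 0 2 2 2 3], max=3
Drop 3: J rot1 at col 3 lands with bottom-row=2; cleared 0 line(s) (total 0); column heights now [0 0 0 5 5 2 3], max=5
Drop 4: L rot2 at col 1 lands with bottom-row=4; cleared 0 line(s) (total 0); column heights now [0 6 6 6 5 2 3], max=6
Test piece S rot1 at col 4 (width 2): heights before test = [0 6 6 6 5 2 3]; fits = True

Answer: yes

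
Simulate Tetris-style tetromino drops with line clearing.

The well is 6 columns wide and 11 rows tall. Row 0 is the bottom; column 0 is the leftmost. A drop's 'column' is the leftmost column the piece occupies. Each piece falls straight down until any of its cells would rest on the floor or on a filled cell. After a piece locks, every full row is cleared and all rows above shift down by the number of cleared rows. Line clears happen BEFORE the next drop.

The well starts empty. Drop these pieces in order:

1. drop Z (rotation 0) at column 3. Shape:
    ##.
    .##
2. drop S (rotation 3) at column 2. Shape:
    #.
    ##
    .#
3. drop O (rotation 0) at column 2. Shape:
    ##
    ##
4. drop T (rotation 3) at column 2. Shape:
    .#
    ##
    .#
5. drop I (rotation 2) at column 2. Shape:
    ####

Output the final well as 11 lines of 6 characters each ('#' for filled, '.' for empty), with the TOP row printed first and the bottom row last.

Answer: ..####
...#..
..##..
...#..
..##..
..##..
..#...
..##..
...#..
...##.
....##

Derivation:
Drop 1: Z rot0 at col 3 lands with bottom-row=0; cleared 0 line(s) (total 0); column heights now [0 0 0 2 2 1], max=2
Drop 2: S rot3 at col 2 lands with bottom-row=2; cleared 0 line(s) (total 0); column heights now [0 0 5 4 2 1], max=5
Drop 3: O rot0 at col 2 lands with bottom-row=5; cleared 0 line(s) (total 0); column heights now [0 0 7 7 2 1], max=7
Drop 4: T rot3 at col 2 lands with bottom-row=7; cleared 0 line(s) (total 0); column heights now [0 0 9 10 2 1], max=10
Drop 5: I rot2 at col 2 lands with bottom-row=10; cleared 0 line(s) (total 0); column heights now [0 0 11 11 11 11], max=11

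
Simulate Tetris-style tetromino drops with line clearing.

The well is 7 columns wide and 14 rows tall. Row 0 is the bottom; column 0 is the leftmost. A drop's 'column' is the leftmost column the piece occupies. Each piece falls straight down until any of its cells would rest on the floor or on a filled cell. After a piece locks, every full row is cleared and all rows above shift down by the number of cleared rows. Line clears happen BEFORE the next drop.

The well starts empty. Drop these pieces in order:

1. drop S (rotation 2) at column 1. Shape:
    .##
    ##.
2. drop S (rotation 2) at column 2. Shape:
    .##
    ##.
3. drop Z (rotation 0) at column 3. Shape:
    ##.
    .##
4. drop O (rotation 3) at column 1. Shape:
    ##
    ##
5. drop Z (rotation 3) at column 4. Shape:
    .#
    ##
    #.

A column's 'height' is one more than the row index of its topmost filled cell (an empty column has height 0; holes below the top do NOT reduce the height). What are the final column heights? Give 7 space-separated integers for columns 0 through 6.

Drop 1: S rot2 at col 1 lands with bottom-row=0; cleared 0 line(s) (total 0); column heights now [0 1 2 2 0 0 0], max=2
Drop 2: S rot2 at col 2 lands with bottom-row=2; cleared 0 line(s) (total 0); column heights now [0 1 3 4 4 0 0], max=4
Drop 3: Z rot0 at col 3 lands with bottom-row=4; cleared 0 line(s) (total 0); column heights now [0 1 3 6 6 5 0], max=6
Drop 4: O rot3 at col 1 lands with bottom-row=3; cleared 0 line(s) (total 0); column heights now [0 5 5 6 6 5 0], max=6
Drop 5: Z rot3 at col 4 lands with bottom-row=6; cleared 0 line(s) (total 0); column heights now [0 5 5 6 8 9 0], max=9

Answer: 0 5 5 6 8 9 0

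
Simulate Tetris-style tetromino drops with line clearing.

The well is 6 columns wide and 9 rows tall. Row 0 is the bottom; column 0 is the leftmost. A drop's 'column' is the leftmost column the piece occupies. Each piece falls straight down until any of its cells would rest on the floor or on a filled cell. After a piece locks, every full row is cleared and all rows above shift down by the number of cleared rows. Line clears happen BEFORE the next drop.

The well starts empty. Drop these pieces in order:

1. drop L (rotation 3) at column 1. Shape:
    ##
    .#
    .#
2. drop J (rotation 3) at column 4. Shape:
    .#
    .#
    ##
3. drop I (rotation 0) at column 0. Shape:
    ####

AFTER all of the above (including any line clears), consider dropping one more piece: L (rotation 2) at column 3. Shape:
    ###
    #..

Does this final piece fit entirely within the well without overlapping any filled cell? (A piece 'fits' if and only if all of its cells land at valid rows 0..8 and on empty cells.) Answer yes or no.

Drop 1: L rot3 at col 1 lands with bottom-row=0; cleared 0 line(s) (total 0); column heights now [0 3 3 0 0 0], max=3
Drop 2: J rot3 at col 4 lands with bottom-row=0; cleared 0 line(s) (total 0); column heights now [0 3 3 0 1 3], max=3
Drop 3: I rot0 at col 0 lands with bottom-row=3; cleared 0 line(s) (total 0); column heights now [4 4 4 4 1 3], max=4
Test piece L rot2 at col 3 (width 3): heights before test = [4 4 4 4 1 3]; fits = True

Answer: yes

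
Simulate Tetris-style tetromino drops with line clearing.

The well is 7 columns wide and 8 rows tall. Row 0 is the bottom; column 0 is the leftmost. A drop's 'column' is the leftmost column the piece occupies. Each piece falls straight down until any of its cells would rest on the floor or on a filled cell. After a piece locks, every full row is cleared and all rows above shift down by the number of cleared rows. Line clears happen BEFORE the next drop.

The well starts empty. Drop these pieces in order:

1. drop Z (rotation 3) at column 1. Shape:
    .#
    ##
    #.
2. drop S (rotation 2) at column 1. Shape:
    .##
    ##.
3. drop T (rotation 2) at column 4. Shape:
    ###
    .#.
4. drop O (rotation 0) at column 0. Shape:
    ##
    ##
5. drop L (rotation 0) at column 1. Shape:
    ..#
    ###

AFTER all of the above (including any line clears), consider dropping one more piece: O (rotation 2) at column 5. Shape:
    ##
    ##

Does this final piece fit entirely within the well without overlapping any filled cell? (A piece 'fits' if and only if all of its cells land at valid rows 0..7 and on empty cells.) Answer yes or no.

Answer: yes

Derivation:
Drop 1: Z rot3 at col 1 lands with bottom-row=0; cleared 0 line(s) (total 0); column heights now [0 2 3 0 0 0 0], max=3
Drop 2: S rot2 at col 1 lands with bottom-row=3; cleared 0 line(s) (total 0); column heights now [0 4 5 5 0 0 0], max=5
Drop 3: T rot2 at col 4 lands with bottom-row=0; cleared 0 line(s) (total 0); column heights now [0 4 5 5 2 2 2], max=5
Drop 4: O rot0 at col 0 lands with bottom-row=4; cleared 0 line(s) (total 0); column heights now [6 6 5 5 2 2 2], max=6
Drop 5: L rot0 at col 1 lands with bottom-row=6; cleared 0 line(s) (total 0); column heights now [6 7 7 8 2 2 2], max=8
Test piece O rot2 at col 5 (width 2): heights before test = [6 7 7 8 2 2 2]; fits = True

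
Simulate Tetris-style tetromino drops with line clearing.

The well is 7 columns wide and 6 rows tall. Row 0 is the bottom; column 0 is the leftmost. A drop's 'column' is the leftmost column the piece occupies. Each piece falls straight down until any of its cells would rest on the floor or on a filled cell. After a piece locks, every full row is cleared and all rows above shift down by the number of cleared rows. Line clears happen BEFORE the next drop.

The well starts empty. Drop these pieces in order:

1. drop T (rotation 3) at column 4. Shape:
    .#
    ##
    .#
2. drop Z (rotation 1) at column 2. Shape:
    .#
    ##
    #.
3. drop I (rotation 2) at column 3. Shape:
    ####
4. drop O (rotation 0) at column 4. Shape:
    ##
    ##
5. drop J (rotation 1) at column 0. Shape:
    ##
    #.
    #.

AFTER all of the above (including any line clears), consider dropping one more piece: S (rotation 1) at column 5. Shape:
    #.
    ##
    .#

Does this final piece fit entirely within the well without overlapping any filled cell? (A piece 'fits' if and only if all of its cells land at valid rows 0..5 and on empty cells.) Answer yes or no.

Answer: no

Derivation:
Drop 1: T rot3 at col 4 lands with bottom-row=0; cleared 0 line(s) (total 0); column heights now [0 0 0 0 2 3 0], max=3
Drop 2: Z rot1 at col 2 lands with bottom-row=0; cleared 0 line(s) (total 0); column heights now [0 0 2 3 2 3 0], max=3
Drop 3: I rot2 at col 3 lands with bottom-row=3; cleared 0 line(s) (total 0); column heights now [0 0 2 4 4 4 4], max=4
Drop 4: O rot0 at col 4 lands with bottom-row=4; cleared 0 line(s) (total 0); column heights now [0 0 2 4 6 6 4], max=6
Drop 5: J rot1 at col 0 lands with bottom-row=0; cleared 0 line(s) (total 0); column heights now [3 3 2 4 6 6 4], max=6
Test piece S rot1 at col 5 (width 2): heights before test = [3 3 2 4 6 6 4]; fits = False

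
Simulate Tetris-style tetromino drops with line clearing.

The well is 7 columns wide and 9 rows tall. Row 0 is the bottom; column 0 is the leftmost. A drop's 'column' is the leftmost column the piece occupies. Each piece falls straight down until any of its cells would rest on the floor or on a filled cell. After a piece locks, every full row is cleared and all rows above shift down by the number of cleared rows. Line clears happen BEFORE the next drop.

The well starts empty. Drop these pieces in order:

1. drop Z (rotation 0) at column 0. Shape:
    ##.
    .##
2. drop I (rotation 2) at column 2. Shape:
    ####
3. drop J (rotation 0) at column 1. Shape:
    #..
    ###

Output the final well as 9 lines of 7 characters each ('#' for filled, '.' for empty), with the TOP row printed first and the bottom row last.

Drop 1: Z rot0 at col 0 lands with bottom-row=0; cleared 0 line(s) (total 0); column heights now [2 2 1 0 0 0 0], max=2
Drop 2: I rot2 at col 2 lands with bottom-row=1; cleared 0 line(s) (total 0); column heights now [2 2 2 2 2 2 0], max=2
Drop 3: J rot0 at col 1 lands with bottom-row=2; cleared 0 line(s) (total 0); column heights now [2 4 3 3 2 2 0], max=4

Answer: .......
.......
.......
.......
.......
.#.....
.###...
######.
.##....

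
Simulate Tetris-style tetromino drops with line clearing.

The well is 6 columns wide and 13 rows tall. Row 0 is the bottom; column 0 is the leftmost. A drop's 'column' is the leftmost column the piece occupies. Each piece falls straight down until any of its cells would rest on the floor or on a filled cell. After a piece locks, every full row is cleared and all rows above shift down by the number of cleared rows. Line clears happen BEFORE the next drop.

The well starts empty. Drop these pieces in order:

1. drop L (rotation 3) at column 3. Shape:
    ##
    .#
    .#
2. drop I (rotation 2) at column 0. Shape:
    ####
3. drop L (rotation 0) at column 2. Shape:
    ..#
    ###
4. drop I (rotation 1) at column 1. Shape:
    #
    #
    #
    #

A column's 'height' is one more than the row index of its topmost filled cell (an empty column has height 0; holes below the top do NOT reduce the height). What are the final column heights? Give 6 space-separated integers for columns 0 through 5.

Drop 1: L rot3 at col 3 lands with bottom-row=0; cleared 0 line(s) (total 0); column heights now [0 0 0 3 3 0], max=3
Drop 2: I rot2 at col 0 lands with bottom-row=3; cleared 0 line(s) (total 0); column heights now [4 4 4 4 3 0], max=4
Drop 3: L rot0 at col 2 lands with bottom-row=4; cleared 0 line(s) (total 0); column heights now [4 4 5 5 6 0], max=6
Drop 4: I rot1 at col 1 lands with bottom-row=4; cleared 0 line(s) (total 0); column heights now [4 8 5 5 6 0], max=8

Answer: 4 8 5 5 6 0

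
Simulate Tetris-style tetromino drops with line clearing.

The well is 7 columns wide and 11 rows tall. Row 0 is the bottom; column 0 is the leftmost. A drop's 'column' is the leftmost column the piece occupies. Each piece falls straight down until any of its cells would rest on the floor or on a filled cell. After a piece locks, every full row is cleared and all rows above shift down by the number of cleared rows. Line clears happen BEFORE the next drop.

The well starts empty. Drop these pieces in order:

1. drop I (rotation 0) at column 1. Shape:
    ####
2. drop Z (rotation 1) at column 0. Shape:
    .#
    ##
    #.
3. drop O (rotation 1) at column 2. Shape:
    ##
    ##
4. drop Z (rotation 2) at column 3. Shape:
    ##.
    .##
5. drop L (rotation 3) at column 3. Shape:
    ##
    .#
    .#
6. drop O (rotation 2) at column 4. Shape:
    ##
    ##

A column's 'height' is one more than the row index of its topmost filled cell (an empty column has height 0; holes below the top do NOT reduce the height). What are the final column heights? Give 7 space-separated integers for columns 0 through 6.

Drop 1: I rot0 at col 1 lands with bottom-row=0; cleared 0 line(s) (total 0); column heights now [0 1 1 1 1 0 0], max=1
Drop 2: Z rot1 at col 0 lands with bottom-row=0; cleared 0 line(s) (total 0); column heights now [2 3 1 1 1 0 0], max=3
Drop 3: O rot1 at col 2 lands with bottom-row=1; cleared 0 line(s) (total 0); column heights now [2 3 3 3 1 0 0], max=3
Drop 4: Z rot2 at col 3 lands with bottom-row=2; cleared 0 line(s) (total 0); column heights now [2 3 3 4 4 3 0], max=4
Drop 5: L rot3 at col 3 lands with bottom-row=4; cleared 0 line(s) (total 0); column heights now [2 3 3 7 7 3 0], max=7
Drop 6: O rot2 at col 4 lands with bottom-row=7; cleared 0 line(s) (total 0); column heights now [2 3 3 7 9 9 0], max=9

Answer: 2 3 3 7 9 9 0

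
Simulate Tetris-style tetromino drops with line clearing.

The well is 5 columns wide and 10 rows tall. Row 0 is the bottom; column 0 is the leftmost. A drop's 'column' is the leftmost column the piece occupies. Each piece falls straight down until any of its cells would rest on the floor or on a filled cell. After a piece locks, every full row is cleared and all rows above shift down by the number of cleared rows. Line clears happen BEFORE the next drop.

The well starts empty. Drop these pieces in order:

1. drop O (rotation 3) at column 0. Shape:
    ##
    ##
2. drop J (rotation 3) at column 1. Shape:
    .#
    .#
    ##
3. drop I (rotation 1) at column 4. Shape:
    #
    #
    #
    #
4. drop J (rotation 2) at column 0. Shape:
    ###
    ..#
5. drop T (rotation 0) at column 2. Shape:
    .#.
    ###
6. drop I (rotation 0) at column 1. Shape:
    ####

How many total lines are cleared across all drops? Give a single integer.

Answer: 0

Derivation:
Drop 1: O rot3 at col 0 lands with bottom-row=0; cleared 0 line(s) (total 0); column heights now [2 2 0 0 0], max=2
Drop 2: J rot3 at col 1 lands with bottom-row=2; cleared 0 line(s) (total 0); column heights now [2 3 5 0 0], max=5
Drop 3: I rot1 at col 4 lands with bottom-row=0; cleared 0 line(s) (total 0); column heights now [2 3 5 0 4], max=5
Drop 4: J rot2 at col 0 lands with bottom-row=5; cleared 0 line(s) (total 0); column heights now [7 7 7 0 4], max=7
Drop 5: T rot0 at col 2 lands with bottom-row=7; cleared 0 line(s) (total 0); column heights now [7 7 8 9 8], max=9
Drop 6: I rot0 at col 1 lands with bottom-row=9; cleared 0 line(s) (total 0); column heights now [7 10 10 10 10], max=10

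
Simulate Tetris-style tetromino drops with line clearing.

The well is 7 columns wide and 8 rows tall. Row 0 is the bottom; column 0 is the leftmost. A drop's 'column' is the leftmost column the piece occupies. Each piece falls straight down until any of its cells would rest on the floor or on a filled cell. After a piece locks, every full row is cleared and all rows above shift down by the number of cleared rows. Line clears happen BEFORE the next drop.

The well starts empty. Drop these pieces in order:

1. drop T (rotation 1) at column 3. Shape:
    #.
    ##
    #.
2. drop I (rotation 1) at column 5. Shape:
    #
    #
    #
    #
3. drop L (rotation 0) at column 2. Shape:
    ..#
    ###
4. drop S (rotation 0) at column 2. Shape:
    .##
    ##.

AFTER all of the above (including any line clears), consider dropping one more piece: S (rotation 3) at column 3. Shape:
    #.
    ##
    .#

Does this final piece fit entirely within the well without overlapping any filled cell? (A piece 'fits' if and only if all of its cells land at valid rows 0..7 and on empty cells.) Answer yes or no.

Drop 1: T rot1 at col 3 lands with bottom-row=0; cleared 0 line(s) (total 0); column heights now [0 0 0 3 2 0 0], max=3
Drop 2: I rot1 at col 5 lands with bottom-row=0; cleared 0 line(s) (total 0); column heights now [0 0 0 3 2 4 0], max=4
Drop 3: L rot0 at col 2 lands with bottom-row=3; cleared 0 line(s) (total 0); column heights now [0 0 4 4 5 4 0], max=5
Drop 4: S rot0 at col 2 lands with bottom-row=4; cleared 0 line(s) (total 0); column heights now [0 0 5 6 6 4 0], max=6
Test piece S rot3 at col 3 (width 2): heights before test = [0 0 5 6 6 4 0]; fits = False

Answer: no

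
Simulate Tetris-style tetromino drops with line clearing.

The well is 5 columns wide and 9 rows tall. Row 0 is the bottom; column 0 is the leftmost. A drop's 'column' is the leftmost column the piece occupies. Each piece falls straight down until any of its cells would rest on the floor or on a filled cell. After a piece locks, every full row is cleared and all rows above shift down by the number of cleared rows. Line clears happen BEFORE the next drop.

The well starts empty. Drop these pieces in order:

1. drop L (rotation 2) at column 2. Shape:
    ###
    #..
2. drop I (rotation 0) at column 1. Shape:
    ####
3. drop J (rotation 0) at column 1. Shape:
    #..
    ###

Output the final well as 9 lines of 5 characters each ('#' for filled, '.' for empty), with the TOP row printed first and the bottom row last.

Answer: .....
.....
.....
.....
.#...
.###.
.####
..###
..#..

Derivation:
Drop 1: L rot2 at col 2 lands with bottom-row=0; cleared 0 line(s) (total 0); column heights now [0 0 2 2 2], max=2
Drop 2: I rot0 at col 1 lands with bottom-row=2; cleared 0 line(s) (total 0); column heights now [0 3 3 3 3], max=3
Drop 3: J rot0 at col 1 lands with bottom-row=3; cleared 0 line(s) (total 0); column heights now [0 5 4 4 3], max=5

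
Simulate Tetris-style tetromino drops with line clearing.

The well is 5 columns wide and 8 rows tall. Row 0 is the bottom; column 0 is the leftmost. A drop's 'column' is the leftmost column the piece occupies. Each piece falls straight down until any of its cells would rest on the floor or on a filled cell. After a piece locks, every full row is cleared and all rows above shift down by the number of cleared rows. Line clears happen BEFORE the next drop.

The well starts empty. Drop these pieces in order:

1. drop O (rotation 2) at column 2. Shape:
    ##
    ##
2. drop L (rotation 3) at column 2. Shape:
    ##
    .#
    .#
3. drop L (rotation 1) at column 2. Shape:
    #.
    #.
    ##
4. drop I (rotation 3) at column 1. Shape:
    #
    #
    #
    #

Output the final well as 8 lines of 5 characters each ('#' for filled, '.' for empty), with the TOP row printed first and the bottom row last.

Drop 1: O rot2 at col 2 lands with bottom-row=0; cleared 0 line(s) (total 0); column heights now [0 0 2 2 0], max=2
Drop 2: L rot3 at col 2 lands with bottom-row=2; cleared 0 line(s) (total 0); column heights now [0 0 5 5 0], max=5
Drop 3: L rot1 at col 2 lands with bottom-row=5; cleared 0 line(s) (total 0); column heights now [0 0 8 6 0], max=8
Drop 4: I rot3 at col 1 lands with bottom-row=0; cleared 0 line(s) (total 0); column heights now [0 4 8 6 0], max=8

Answer: ..#..
..#..
..##.
..##.
.#.#.
.#.#.
.###.
.###.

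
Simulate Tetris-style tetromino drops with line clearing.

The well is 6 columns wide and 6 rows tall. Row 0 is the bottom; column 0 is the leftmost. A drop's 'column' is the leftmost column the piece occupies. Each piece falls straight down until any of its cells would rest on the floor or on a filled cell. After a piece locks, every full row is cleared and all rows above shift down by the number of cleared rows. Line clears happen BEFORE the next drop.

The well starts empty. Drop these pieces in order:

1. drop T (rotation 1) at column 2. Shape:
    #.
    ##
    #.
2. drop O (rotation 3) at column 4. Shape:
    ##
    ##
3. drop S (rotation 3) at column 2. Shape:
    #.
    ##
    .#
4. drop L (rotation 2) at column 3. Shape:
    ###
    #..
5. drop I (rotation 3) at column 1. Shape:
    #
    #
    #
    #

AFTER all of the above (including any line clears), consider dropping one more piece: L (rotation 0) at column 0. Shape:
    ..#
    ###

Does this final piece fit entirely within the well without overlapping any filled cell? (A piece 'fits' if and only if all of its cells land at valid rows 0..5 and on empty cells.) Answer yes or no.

Answer: no

Derivation:
Drop 1: T rot1 at col 2 lands with bottom-row=0; cleared 0 line(s) (total 0); column heights now [0 0 3 2 0 0], max=3
Drop 2: O rot3 at col 4 lands with bottom-row=0; cleared 0 line(s) (total 0); column heights now [0 0 3 2 2 2], max=3
Drop 3: S rot3 at col 2 lands with bottom-row=2; cleared 0 line(s) (total 0); column heights now [0 0 5 4 2 2], max=5
Drop 4: L rot2 at col 3 lands with bottom-row=4; cleared 0 line(s) (total 0); column heights now [0 0 5 6 6 6], max=6
Drop 5: I rot3 at col 1 lands with bottom-row=0; cleared 0 line(s) (total 0); column heights now [0 4 5 6 6 6], max=6
Test piece L rot0 at col 0 (width 3): heights before test = [0 4 5 6 6 6]; fits = False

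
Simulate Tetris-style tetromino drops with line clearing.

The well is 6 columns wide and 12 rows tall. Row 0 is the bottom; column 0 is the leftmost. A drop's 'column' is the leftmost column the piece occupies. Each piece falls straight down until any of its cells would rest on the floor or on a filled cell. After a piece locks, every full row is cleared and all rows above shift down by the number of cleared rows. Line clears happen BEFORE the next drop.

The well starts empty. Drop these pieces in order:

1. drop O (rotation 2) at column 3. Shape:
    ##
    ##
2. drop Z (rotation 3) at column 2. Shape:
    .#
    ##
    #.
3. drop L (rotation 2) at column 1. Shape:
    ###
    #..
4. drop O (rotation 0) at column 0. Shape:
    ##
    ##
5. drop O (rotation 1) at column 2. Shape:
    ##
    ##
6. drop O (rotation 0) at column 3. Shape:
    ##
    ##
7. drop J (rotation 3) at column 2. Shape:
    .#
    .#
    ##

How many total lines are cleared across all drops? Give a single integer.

Drop 1: O rot2 at col 3 lands with bottom-row=0; cleared 0 line(s) (total 0); column heights now [0 0 0 2 2 0], max=2
Drop 2: Z rot3 at col 2 lands with bottom-row=1; cleared 0 line(s) (total 0); column heights now [0 0 3 4 2 0], max=4
Drop 3: L rot2 at col 1 lands with bottom-row=3; cleared 0 line(s) (total 0); column heights now [0 5 5 5 2 0], max=5
Drop 4: O rot0 at col 0 lands with bottom-row=5; cleared 0 line(s) (total 0); column heights now [7 7 5 5 2 0], max=7
Drop 5: O rot1 at col 2 lands with bottom-row=5; cleared 0 line(s) (total 0); column heights now [7 7 7 7 2 0], max=7
Drop 6: O rot0 at col 3 lands with bottom-row=7; cleared 0 line(s) (total 0); column heights now [7 7 7 9 9 0], max=9
Drop 7: J rot3 at col 2 lands with bottom-row=9; cleared 0 line(s) (total 0); column heights now [7 7 10 12 9 0], max=12

Answer: 0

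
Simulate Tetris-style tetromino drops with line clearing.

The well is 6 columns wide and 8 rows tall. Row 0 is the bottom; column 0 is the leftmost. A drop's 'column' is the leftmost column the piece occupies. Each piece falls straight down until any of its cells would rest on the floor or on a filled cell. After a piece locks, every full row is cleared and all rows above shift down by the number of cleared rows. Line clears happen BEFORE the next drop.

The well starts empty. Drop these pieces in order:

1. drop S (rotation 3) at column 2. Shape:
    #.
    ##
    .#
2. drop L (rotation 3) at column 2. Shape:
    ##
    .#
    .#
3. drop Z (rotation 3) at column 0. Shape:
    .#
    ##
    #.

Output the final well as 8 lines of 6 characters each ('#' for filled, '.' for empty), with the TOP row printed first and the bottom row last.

Answer: ......
......
......
..##..
...#..
.###..
####..
#..#..

Derivation:
Drop 1: S rot3 at col 2 lands with bottom-row=0; cleared 0 line(s) (total 0); column heights now [0 0 3 2 0 0], max=3
Drop 2: L rot3 at col 2 lands with bottom-row=2; cleared 0 line(s) (total 0); column heights now [0 0 5 5 0 0], max=5
Drop 3: Z rot3 at col 0 lands with bottom-row=0; cleared 0 line(s) (total 0); column heights now [2 3 5 5 0 0], max=5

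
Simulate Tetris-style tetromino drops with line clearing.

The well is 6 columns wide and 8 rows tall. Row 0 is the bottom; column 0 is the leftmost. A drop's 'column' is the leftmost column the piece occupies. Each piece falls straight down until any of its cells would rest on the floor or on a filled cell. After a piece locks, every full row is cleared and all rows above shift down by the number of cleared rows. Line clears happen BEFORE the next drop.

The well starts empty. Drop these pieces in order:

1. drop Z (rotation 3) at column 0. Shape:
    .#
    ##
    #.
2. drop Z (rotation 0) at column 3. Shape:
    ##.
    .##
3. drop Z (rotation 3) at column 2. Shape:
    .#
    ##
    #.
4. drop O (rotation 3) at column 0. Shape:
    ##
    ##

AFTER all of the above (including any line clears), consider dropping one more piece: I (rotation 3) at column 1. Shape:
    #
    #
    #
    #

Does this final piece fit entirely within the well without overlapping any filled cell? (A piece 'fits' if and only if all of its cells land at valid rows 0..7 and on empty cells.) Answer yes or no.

Drop 1: Z rot3 at col 0 lands with bottom-row=0; cleared 0 line(s) (total 0); column heights now [2 3 0 0 0 0], max=3
Drop 2: Z rot0 at col 3 lands with bottom-row=0; cleared 0 line(s) (total 0); column heights now [2 3 0 2 2 1], max=3
Drop 3: Z rot3 at col 2 lands with bottom-row=1; cleared 0 line(s) (total 0); column heights now [2 3 3 4 2 1], max=4
Drop 4: O rot3 at col 0 lands with bottom-row=3; cleared 0 line(s) (total 0); column heights now [5 5 3 4 2 1], max=5
Test piece I rot3 at col 1 (width 1): heights before test = [5 5 3 4 2 1]; fits = False

Answer: no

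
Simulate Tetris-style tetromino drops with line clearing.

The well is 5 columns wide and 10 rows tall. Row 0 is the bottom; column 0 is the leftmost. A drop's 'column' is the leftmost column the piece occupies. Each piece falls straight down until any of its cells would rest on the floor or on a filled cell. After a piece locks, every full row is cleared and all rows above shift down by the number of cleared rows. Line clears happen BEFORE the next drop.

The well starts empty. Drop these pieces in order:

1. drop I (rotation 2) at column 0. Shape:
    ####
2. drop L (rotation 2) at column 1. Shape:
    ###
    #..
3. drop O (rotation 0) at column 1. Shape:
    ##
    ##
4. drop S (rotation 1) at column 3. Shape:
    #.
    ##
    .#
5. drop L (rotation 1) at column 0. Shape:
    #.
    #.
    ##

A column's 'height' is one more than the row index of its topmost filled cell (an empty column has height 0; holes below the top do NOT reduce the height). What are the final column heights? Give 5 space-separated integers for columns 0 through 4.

Drop 1: I rot2 at col 0 lands with bottom-row=0; cleared 0 line(s) (total 0); column heights now [1 1 1 1 0], max=1
Drop 2: L rot2 at col 1 lands with bottom-row=1; cleared 0 line(s) (total 0); column heights now [1 3 3 3 0], max=3
Drop 3: O rot0 at col 1 lands with bottom-row=3; cleared 0 line(s) (total 0); column heights now [1 5 5 3 0], max=5
Drop 4: S rot1 at col 3 lands with bottom-row=2; cleared 0 line(s) (total 0); column heights now [1 5 5 5 4], max=5
Drop 5: L rot1 at col 0 lands with bottom-row=5; cleared 0 line(s) (total 0); column heights now [8 6 5 5 4], max=8

Answer: 8 6 5 5 4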